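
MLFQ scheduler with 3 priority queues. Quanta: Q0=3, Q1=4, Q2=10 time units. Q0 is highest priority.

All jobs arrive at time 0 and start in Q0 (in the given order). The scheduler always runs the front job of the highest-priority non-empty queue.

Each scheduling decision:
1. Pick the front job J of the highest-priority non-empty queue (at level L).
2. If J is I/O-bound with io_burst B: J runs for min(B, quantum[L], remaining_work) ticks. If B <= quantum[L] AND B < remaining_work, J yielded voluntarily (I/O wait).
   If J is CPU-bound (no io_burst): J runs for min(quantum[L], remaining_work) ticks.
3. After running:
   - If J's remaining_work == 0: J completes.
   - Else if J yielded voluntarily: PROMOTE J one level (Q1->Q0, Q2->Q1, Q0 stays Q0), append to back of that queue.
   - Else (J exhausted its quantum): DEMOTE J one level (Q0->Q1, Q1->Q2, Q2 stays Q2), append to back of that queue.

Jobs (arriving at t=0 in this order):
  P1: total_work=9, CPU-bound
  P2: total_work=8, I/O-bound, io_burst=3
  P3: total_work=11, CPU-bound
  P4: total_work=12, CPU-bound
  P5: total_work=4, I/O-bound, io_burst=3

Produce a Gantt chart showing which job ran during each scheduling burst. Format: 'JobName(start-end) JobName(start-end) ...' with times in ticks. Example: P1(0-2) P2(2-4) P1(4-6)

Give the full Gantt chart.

Answer: P1(0-3) P2(3-6) P3(6-9) P4(9-12) P5(12-15) P2(15-18) P5(18-19) P2(19-21) P1(21-25) P3(25-29) P4(29-33) P1(33-35) P3(35-39) P4(39-44)

Derivation:
t=0-3: P1@Q0 runs 3, rem=6, quantum used, demote→Q1. Q0=[P2,P3,P4,P5] Q1=[P1] Q2=[]
t=3-6: P2@Q0 runs 3, rem=5, I/O yield, promote→Q0. Q0=[P3,P4,P5,P2] Q1=[P1] Q2=[]
t=6-9: P3@Q0 runs 3, rem=8, quantum used, demote→Q1. Q0=[P4,P5,P2] Q1=[P1,P3] Q2=[]
t=9-12: P4@Q0 runs 3, rem=9, quantum used, demote→Q1. Q0=[P5,P2] Q1=[P1,P3,P4] Q2=[]
t=12-15: P5@Q0 runs 3, rem=1, I/O yield, promote→Q0. Q0=[P2,P5] Q1=[P1,P3,P4] Q2=[]
t=15-18: P2@Q0 runs 3, rem=2, I/O yield, promote→Q0. Q0=[P5,P2] Q1=[P1,P3,P4] Q2=[]
t=18-19: P5@Q0 runs 1, rem=0, completes. Q0=[P2] Q1=[P1,P3,P4] Q2=[]
t=19-21: P2@Q0 runs 2, rem=0, completes. Q0=[] Q1=[P1,P3,P4] Q2=[]
t=21-25: P1@Q1 runs 4, rem=2, quantum used, demote→Q2. Q0=[] Q1=[P3,P4] Q2=[P1]
t=25-29: P3@Q1 runs 4, rem=4, quantum used, demote→Q2. Q0=[] Q1=[P4] Q2=[P1,P3]
t=29-33: P4@Q1 runs 4, rem=5, quantum used, demote→Q2. Q0=[] Q1=[] Q2=[P1,P3,P4]
t=33-35: P1@Q2 runs 2, rem=0, completes. Q0=[] Q1=[] Q2=[P3,P4]
t=35-39: P3@Q2 runs 4, rem=0, completes. Q0=[] Q1=[] Q2=[P4]
t=39-44: P4@Q2 runs 5, rem=0, completes. Q0=[] Q1=[] Q2=[]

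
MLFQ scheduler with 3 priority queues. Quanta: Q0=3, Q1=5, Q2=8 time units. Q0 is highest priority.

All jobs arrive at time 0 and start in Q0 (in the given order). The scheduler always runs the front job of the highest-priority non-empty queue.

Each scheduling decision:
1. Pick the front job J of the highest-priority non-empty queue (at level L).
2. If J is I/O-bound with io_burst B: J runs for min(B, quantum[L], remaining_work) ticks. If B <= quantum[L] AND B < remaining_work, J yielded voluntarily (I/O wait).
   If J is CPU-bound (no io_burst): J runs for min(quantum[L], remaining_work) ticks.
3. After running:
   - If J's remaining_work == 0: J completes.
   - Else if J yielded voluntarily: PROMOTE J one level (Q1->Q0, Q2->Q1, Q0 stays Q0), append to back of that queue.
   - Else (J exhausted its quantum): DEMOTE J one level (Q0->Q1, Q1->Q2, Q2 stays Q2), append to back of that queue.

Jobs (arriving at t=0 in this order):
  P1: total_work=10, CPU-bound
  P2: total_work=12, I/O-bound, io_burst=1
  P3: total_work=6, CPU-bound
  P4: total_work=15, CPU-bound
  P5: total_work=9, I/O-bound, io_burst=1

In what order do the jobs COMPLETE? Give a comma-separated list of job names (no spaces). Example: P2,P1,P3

t=0-3: P1@Q0 runs 3, rem=7, quantum used, demote→Q1. Q0=[P2,P3,P4,P5] Q1=[P1] Q2=[]
t=3-4: P2@Q0 runs 1, rem=11, I/O yield, promote→Q0. Q0=[P3,P4,P5,P2] Q1=[P1] Q2=[]
t=4-7: P3@Q0 runs 3, rem=3, quantum used, demote→Q1. Q0=[P4,P5,P2] Q1=[P1,P3] Q2=[]
t=7-10: P4@Q0 runs 3, rem=12, quantum used, demote→Q1. Q0=[P5,P2] Q1=[P1,P3,P4] Q2=[]
t=10-11: P5@Q0 runs 1, rem=8, I/O yield, promote→Q0. Q0=[P2,P5] Q1=[P1,P3,P4] Q2=[]
t=11-12: P2@Q0 runs 1, rem=10, I/O yield, promote→Q0. Q0=[P5,P2] Q1=[P1,P3,P4] Q2=[]
t=12-13: P5@Q0 runs 1, rem=7, I/O yield, promote→Q0. Q0=[P2,P5] Q1=[P1,P3,P4] Q2=[]
t=13-14: P2@Q0 runs 1, rem=9, I/O yield, promote→Q0. Q0=[P5,P2] Q1=[P1,P3,P4] Q2=[]
t=14-15: P5@Q0 runs 1, rem=6, I/O yield, promote→Q0. Q0=[P2,P5] Q1=[P1,P3,P4] Q2=[]
t=15-16: P2@Q0 runs 1, rem=8, I/O yield, promote→Q0. Q0=[P5,P2] Q1=[P1,P3,P4] Q2=[]
t=16-17: P5@Q0 runs 1, rem=5, I/O yield, promote→Q0. Q0=[P2,P5] Q1=[P1,P3,P4] Q2=[]
t=17-18: P2@Q0 runs 1, rem=7, I/O yield, promote→Q0. Q0=[P5,P2] Q1=[P1,P3,P4] Q2=[]
t=18-19: P5@Q0 runs 1, rem=4, I/O yield, promote→Q0. Q0=[P2,P5] Q1=[P1,P3,P4] Q2=[]
t=19-20: P2@Q0 runs 1, rem=6, I/O yield, promote→Q0. Q0=[P5,P2] Q1=[P1,P3,P4] Q2=[]
t=20-21: P5@Q0 runs 1, rem=3, I/O yield, promote→Q0. Q0=[P2,P5] Q1=[P1,P3,P4] Q2=[]
t=21-22: P2@Q0 runs 1, rem=5, I/O yield, promote→Q0. Q0=[P5,P2] Q1=[P1,P3,P4] Q2=[]
t=22-23: P5@Q0 runs 1, rem=2, I/O yield, promote→Q0. Q0=[P2,P5] Q1=[P1,P3,P4] Q2=[]
t=23-24: P2@Q0 runs 1, rem=4, I/O yield, promote→Q0. Q0=[P5,P2] Q1=[P1,P3,P4] Q2=[]
t=24-25: P5@Q0 runs 1, rem=1, I/O yield, promote→Q0. Q0=[P2,P5] Q1=[P1,P3,P4] Q2=[]
t=25-26: P2@Q0 runs 1, rem=3, I/O yield, promote→Q0. Q0=[P5,P2] Q1=[P1,P3,P4] Q2=[]
t=26-27: P5@Q0 runs 1, rem=0, completes. Q0=[P2] Q1=[P1,P3,P4] Q2=[]
t=27-28: P2@Q0 runs 1, rem=2, I/O yield, promote→Q0. Q0=[P2] Q1=[P1,P3,P4] Q2=[]
t=28-29: P2@Q0 runs 1, rem=1, I/O yield, promote→Q0. Q0=[P2] Q1=[P1,P3,P4] Q2=[]
t=29-30: P2@Q0 runs 1, rem=0, completes. Q0=[] Q1=[P1,P3,P4] Q2=[]
t=30-35: P1@Q1 runs 5, rem=2, quantum used, demote→Q2. Q0=[] Q1=[P3,P4] Q2=[P1]
t=35-38: P3@Q1 runs 3, rem=0, completes. Q0=[] Q1=[P4] Q2=[P1]
t=38-43: P4@Q1 runs 5, rem=7, quantum used, demote→Q2. Q0=[] Q1=[] Q2=[P1,P4]
t=43-45: P1@Q2 runs 2, rem=0, completes. Q0=[] Q1=[] Q2=[P4]
t=45-52: P4@Q2 runs 7, rem=0, completes. Q0=[] Q1=[] Q2=[]

Answer: P5,P2,P3,P1,P4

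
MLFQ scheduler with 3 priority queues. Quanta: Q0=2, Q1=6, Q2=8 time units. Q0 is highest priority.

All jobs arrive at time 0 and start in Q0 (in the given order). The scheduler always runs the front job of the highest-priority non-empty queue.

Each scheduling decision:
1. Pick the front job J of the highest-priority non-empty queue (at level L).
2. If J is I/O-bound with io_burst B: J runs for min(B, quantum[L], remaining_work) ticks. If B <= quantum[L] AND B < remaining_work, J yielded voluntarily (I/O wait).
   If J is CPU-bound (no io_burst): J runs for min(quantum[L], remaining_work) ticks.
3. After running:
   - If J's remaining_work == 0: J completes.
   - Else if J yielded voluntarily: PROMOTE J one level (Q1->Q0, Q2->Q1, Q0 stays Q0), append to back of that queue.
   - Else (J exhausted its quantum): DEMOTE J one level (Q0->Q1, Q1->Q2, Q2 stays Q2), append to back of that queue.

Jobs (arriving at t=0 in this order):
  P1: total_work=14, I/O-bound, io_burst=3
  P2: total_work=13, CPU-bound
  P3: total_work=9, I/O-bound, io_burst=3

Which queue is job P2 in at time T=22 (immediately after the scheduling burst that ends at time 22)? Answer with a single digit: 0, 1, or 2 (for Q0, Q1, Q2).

Answer: 2

Derivation:
t=0-2: P1@Q0 runs 2, rem=12, quantum used, demote→Q1. Q0=[P2,P3] Q1=[P1] Q2=[]
t=2-4: P2@Q0 runs 2, rem=11, quantum used, demote→Q1. Q0=[P3] Q1=[P1,P2] Q2=[]
t=4-6: P3@Q0 runs 2, rem=7, quantum used, demote→Q1. Q0=[] Q1=[P1,P2,P3] Q2=[]
t=6-9: P1@Q1 runs 3, rem=9, I/O yield, promote→Q0. Q0=[P1] Q1=[P2,P3] Q2=[]
t=9-11: P1@Q0 runs 2, rem=7, quantum used, demote→Q1. Q0=[] Q1=[P2,P3,P1] Q2=[]
t=11-17: P2@Q1 runs 6, rem=5, quantum used, demote→Q2. Q0=[] Q1=[P3,P1] Q2=[P2]
t=17-20: P3@Q1 runs 3, rem=4, I/O yield, promote→Q0. Q0=[P3] Q1=[P1] Q2=[P2]
t=20-22: P3@Q0 runs 2, rem=2, quantum used, demote→Q1. Q0=[] Q1=[P1,P3] Q2=[P2]
t=22-25: P1@Q1 runs 3, rem=4, I/O yield, promote→Q0. Q0=[P1] Q1=[P3] Q2=[P2]
t=25-27: P1@Q0 runs 2, rem=2, quantum used, demote→Q1. Q0=[] Q1=[P3,P1] Q2=[P2]
t=27-29: P3@Q1 runs 2, rem=0, completes. Q0=[] Q1=[P1] Q2=[P2]
t=29-31: P1@Q1 runs 2, rem=0, completes. Q0=[] Q1=[] Q2=[P2]
t=31-36: P2@Q2 runs 5, rem=0, completes. Q0=[] Q1=[] Q2=[]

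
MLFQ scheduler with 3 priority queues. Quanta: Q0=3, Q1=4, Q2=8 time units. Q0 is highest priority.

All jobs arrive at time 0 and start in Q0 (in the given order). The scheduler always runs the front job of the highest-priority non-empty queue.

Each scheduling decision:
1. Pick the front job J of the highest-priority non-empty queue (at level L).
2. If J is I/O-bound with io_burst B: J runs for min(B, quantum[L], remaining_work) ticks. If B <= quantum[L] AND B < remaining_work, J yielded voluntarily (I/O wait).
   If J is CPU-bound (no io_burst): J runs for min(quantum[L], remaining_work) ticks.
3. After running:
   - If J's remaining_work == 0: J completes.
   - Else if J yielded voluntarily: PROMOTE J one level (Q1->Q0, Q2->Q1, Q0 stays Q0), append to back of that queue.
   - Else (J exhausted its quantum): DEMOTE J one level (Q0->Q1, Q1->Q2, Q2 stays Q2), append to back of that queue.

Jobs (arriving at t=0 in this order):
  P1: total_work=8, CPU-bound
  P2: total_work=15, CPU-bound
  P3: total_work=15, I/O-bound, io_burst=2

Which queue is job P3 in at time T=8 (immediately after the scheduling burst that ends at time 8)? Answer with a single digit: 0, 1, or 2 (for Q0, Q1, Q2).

Answer: 0

Derivation:
t=0-3: P1@Q0 runs 3, rem=5, quantum used, demote→Q1. Q0=[P2,P3] Q1=[P1] Q2=[]
t=3-6: P2@Q0 runs 3, rem=12, quantum used, demote→Q1. Q0=[P3] Q1=[P1,P2] Q2=[]
t=6-8: P3@Q0 runs 2, rem=13, I/O yield, promote→Q0. Q0=[P3] Q1=[P1,P2] Q2=[]
t=8-10: P3@Q0 runs 2, rem=11, I/O yield, promote→Q0. Q0=[P3] Q1=[P1,P2] Q2=[]
t=10-12: P3@Q0 runs 2, rem=9, I/O yield, promote→Q0. Q0=[P3] Q1=[P1,P2] Q2=[]
t=12-14: P3@Q0 runs 2, rem=7, I/O yield, promote→Q0. Q0=[P3] Q1=[P1,P2] Q2=[]
t=14-16: P3@Q0 runs 2, rem=5, I/O yield, promote→Q0. Q0=[P3] Q1=[P1,P2] Q2=[]
t=16-18: P3@Q0 runs 2, rem=3, I/O yield, promote→Q0. Q0=[P3] Q1=[P1,P2] Q2=[]
t=18-20: P3@Q0 runs 2, rem=1, I/O yield, promote→Q0. Q0=[P3] Q1=[P1,P2] Q2=[]
t=20-21: P3@Q0 runs 1, rem=0, completes. Q0=[] Q1=[P1,P2] Q2=[]
t=21-25: P1@Q1 runs 4, rem=1, quantum used, demote→Q2. Q0=[] Q1=[P2] Q2=[P1]
t=25-29: P2@Q1 runs 4, rem=8, quantum used, demote→Q2. Q0=[] Q1=[] Q2=[P1,P2]
t=29-30: P1@Q2 runs 1, rem=0, completes. Q0=[] Q1=[] Q2=[P2]
t=30-38: P2@Q2 runs 8, rem=0, completes. Q0=[] Q1=[] Q2=[]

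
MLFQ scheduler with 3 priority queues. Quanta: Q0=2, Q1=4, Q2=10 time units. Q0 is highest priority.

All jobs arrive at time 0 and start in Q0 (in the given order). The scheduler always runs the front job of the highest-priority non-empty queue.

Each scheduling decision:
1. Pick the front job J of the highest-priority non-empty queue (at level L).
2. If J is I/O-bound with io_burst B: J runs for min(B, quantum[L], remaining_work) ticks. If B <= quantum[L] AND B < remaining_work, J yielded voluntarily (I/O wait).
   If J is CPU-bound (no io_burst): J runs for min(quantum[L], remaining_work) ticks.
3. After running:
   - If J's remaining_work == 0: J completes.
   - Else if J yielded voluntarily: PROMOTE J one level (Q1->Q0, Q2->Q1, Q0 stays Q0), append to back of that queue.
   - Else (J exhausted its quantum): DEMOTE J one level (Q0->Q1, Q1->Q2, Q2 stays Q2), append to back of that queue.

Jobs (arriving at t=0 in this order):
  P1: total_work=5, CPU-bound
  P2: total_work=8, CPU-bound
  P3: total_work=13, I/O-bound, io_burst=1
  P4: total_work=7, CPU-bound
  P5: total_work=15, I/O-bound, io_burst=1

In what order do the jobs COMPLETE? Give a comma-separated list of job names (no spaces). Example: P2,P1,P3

t=0-2: P1@Q0 runs 2, rem=3, quantum used, demote→Q1. Q0=[P2,P3,P4,P5] Q1=[P1] Q2=[]
t=2-4: P2@Q0 runs 2, rem=6, quantum used, demote→Q1. Q0=[P3,P4,P5] Q1=[P1,P2] Q2=[]
t=4-5: P3@Q0 runs 1, rem=12, I/O yield, promote→Q0. Q0=[P4,P5,P3] Q1=[P1,P2] Q2=[]
t=5-7: P4@Q0 runs 2, rem=5, quantum used, demote→Q1. Q0=[P5,P3] Q1=[P1,P2,P4] Q2=[]
t=7-8: P5@Q0 runs 1, rem=14, I/O yield, promote→Q0. Q0=[P3,P5] Q1=[P1,P2,P4] Q2=[]
t=8-9: P3@Q0 runs 1, rem=11, I/O yield, promote→Q0. Q0=[P5,P3] Q1=[P1,P2,P4] Q2=[]
t=9-10: P5@Q0 runs 1, rem=13, I/O yield, promote→Q0. Q0=[P3,P5] Q1=[P1,P2,P4] Q2=[]
t=10-11: P3@Q0 runs 1, rem=10, I/O yield, promote→Q0. Q0=[P5,P3] Q1=[P1,P2,P4] Q2=[]
t=11-12: P5@Q0 runs 1, rem=12, I/O yield, promote→Q0. Q0=[P3,P5] Q1=[P1,P2,P4] Q2=[]
t=12-13: P3@Q0 runs 1, rem=9, I/O yield, promote→Q0. Q0=[P5,P3] Q1=[P1,P2,P4] Q2=[]
t=13-14: P5@Q0 runs 1, rem=11, I/O yield, promote→Q0. Q0=[P3,P5] Q1=[P1,P2,P4] Q2=[]
t=14-15: P3@Q0 runs 1, rem=8, I/O yield, promote→Q0. Q0=[P5,P3] Q1=[P1,P2,P4] Q2=[]
t=15-16: P5@Q0 runs 1, rem=10, I/O yield, promote→Q0. Q0=[P3,P5] Q1=[P1,P2,P4] Q2=[]
t=16-17: P3@Q0 runs 1, rem=7, I/O yield, promote→Q0. Q0=[P5,P3] Q1=[P1,P2,P4] Q2=[]
t=17-18: P5@Q0 runs 1, rem=9, I/O yield, promote→Q0. Q0=[P3,P5] Q1=[P1,P2,P4] Q2=[]
t=18-19: P3@Q0 runs 1, rem=6, I/O yield, promote→Q0. Q0=[P5,P3] Q1=[P1,P2,P4] Q2=[]
t=19-20: P5@Q0 runs 1, rem=8, I/O yield, promote→Q0. Q0=[P3,P5] Q1=[P1,P2,P4] Q2=[]
t=20-21: P3@Q0 runs 1, rem=5, I/O yield, promote→Q0. Q0=[P5,P3] Q1=[P1,P2,P4] Q2=[]
t=21-22: P5@Q0 runs 1, rem=7, I/O yield, promote→Q0. Q0=[P3,P5] Q1=[P1,P2,P4] Q2=[]
t=22-23: P3@Q0 runs 1, rem=4, I/O yield, promote→Q0. Q0=[P5,P3] Q1=[P1,P2,P4] Q2=[]
t=23-24: P5@Q0 runs 1, rem=6, I/O yield, promote→Q0. Q0=[P3,P5] Q1=[P1,P2,P4] Q2=[]
t=24-25: P3@Q0 runs 1, rem=3, I/O yield, promote→Q0. Q0=[P5,P3] Q1=[P1,P2,P4] Q2=[]
t=25-26: P5@Q0 runs 1, rem=5, I/O yield, promote→Q0. Q0=[P3,P5] Q1=[P1,P2,P4] Q2=[]
t=26-27: P3@Q0 runs 1, rem=2, I/O yield, promote→Q0. Q0=[P5,P3] Q1=[P1,P2,P4] Q2=[]
t=27-28: P5@Q0 runs 1, rem=4, I/O yield, promote→Q0. Q0=[P3,P5] Q1=[P1,P2,P4] Q2=[]
t=28-29: P3@Q0 runs 1, rem=1, I/O yield, promote→Q0. Q0=[P5,P3] Q1=[P1,P2,P4] Q2=[]
t=29-30: P5@Q0 runs 1, rem=3, I/O yield, promote→Q0. Q0=[P3,P5] Q1=[P1,P2,P4] Q2=[]
t=30-31: P3@Q0 runs 1, rem=0, completes. Q0=[P5] Q1=[P1,P2,P4] Q2=[]
t=31-32: P5@Q0 runs 1, rem=2, I/O yield, promote→Q0. Q0=[P5] Q1=[P1,P2,P4] Q2=[]
t=32-33: P5@Q0 runs 1, rem=1, I/O yield, promote→Q0. Q0=[P5] Q1=[P1,P2,P4] Q2=[]
t=33-34: P5@Q0 runs 1, rem=0, completes. Q0=[] Q1=[P1,P2,P4] Q2=[]
t=34-37: P1@Q1 runs 3, rem=0, completes. Q0=[] Q1=[P2,P4] Q2=[]
t=37-41: P2@Q1 runs 4, rem=2, quantum used, demote→Q2. Q0=[] Q1=[P4] Q2=[P2]
t=41-45: P4@Q1 runs 4, rem=1, quantum used, demote→Q2. Q0=[] Q1=[] Q2=[P2,P4]
t=45-47: P2@Q2 runs 2, rem=0, completes. Q0=[] Q1=[] Q2=[P4]
t=47-48: P4@Q2 runs 1, rem=0, completes. Q0=[] Q1=[] Q2=[]

Answer: P3,P5,P1,P2,P4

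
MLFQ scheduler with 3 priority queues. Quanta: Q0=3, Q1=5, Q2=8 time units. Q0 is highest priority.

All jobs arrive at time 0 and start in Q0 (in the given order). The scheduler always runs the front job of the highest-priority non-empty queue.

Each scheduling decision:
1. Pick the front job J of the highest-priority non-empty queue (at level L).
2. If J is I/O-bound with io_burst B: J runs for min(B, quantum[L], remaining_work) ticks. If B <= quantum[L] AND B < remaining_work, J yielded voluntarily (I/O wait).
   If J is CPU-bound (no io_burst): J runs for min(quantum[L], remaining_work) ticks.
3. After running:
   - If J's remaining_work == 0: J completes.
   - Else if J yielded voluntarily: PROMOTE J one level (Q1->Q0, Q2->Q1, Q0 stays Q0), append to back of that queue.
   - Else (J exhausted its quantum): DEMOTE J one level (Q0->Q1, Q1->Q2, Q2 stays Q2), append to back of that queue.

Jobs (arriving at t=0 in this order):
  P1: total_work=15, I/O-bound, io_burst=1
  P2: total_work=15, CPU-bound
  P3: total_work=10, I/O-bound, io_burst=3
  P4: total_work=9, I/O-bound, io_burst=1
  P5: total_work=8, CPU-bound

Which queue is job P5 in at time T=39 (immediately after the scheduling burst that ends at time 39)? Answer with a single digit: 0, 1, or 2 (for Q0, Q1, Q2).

Answer: 1

Derivation:
t=0-1: P1@Q0 runs 1, rem=14, I/O yield, promote→Q0. Q0=[P2,P3,P4,P5,P1] Q1=[] Q2=[]
t=1-4: P2@Q0 runs 3, rem=12, quantum used, demote→Q1. Q0=[P3,P4,P5,P1] Q1=[P2] Q2=[]
t=4-7: P3@Q0 runs 3, rem=7, I/O yield, promote→Q0. Q0=[P4,P5,P1,P3] Q1=[P2] Q2=[]
t=7-8: P4@Q0 runs 1, rem=8, I/O yield, promote→Q0. Q0=[P5,P1,P3,P4] Q1=[P2] Q2=[]
t=8-11: P5@Q0 runs 3, rem=5, quantum used, demote→Q1. Q0=[P1,P3,P4] Q1=[P2,P5] Q2=[]
t=11-12: P1@Q0 runs 1, rem=13, I/O yield, promote→Q0. Q0=[P3,P4,P1] Q1=[P2,P5] Q2=[]
t=12-15: P3@Q0 runs 3, rem=4, I/O yield, promote→Q0. Q0=[P4,P1,P3] Q1=[P2,P5] Q2=[]
t=15-16: P4@Q0 runs 1, rem=7, I/O yield, promote→Q0. Q0=[P1,P3,P4] Q1=[P2,P5] Q2=[]
t=16-17: P1@Q0 runs 1, rem=12, I/O yield, promote→Q0. Q0=[P3,P4,P1] Q1=[P2,P5] Q2=[]
t=17-20: P3@Q0 runs 3, rem=1, I/O yield, promote→Q0. Q0=[P4,P1,P3] Q1=[P2,P5] Q2=[]
t=20-21: P4@Q0 runs 1, rem=6, I/O yield, promote→Q0. Q0=[P1,P3,P4] Q1=[P2,P5] Q2=[]
t=21-22: P1@Q0 runs 1, rem=11, I/O yield, promote→Q0. Q0=[P3,P4,P1] Q1=[P2,P5] Q2=[]
t=22-23: P3@Q0 runs 1, rem=0, completes. Q0=[P4,P1] Q1=[P2,P5] Q2=[]
t=23-24: P4@Q0 runs 1, rem=5, I/O yield, promote→Q0. Q0=[P1,P4] Q1=[P2,P5] Q2=[]
t=24-25: P1@Q0 runs 1, rem=10, I/O yield, promote→Q0. Q0=[P4,P1] Q1=[P2,P5] Q2=[]
t=25-26: P4@Q0 runs 1, rem=4, I/O yield, promote→Q0. Q0=[P1,P4] Q1=[P2,P5] Q2=[]
t=26-27: P1@Q0 runs 1, rem=9, I/O yield, promote→Q0. Q0=[P4,P1] Q1=[P2,P5] Q2=[]
t=27-28: P4@Q0 runs 1, rem=3, I/O yield, promote→Q0. Q0=[P1,P4] Q1=[P2,P5] Q2=[]
t=28-29: P1@Q0 runs 1, rem=8, I/O yield, promote→Q0. Q0=[P4,P1] Q1=[P2,P5] Q2=[]
t=29-30: P4@Q0 runs 1, rem=2, I/O yield, promote→Q0. Q0=[P1,P4] Q1=[P2,P5] Q2=[]
t=30-31: P1@Q0 runs 1, rem=7, I/O yield, promote→Q0. Q0=[P4,P1] Q1=[P2,P5] Q2=[]
t=31-32: P4@Q0 runs 1, rem=1, I/O yield, promote→Q0. Q0=[P1,P4] Q1=[P2,P5] Q2=[]
t=32-33: P1@Q0 runs 1, rem=6, I/O yield, promote→Q0. Q0=[P4,P1] Q1=[P2,P5] Q2=[]
t=33-34: P4@Q0 runs 1, rem=0, completes. Q0=[P1] Q1=[P2,P5] Q2=[]
t=34-35: P1@Q0 runs 1, rem=5, I/O yield, promote→Q0. Q0=[P1] Q1=[P2,P5] Q2=[]
t=35-36: P1@Q0 runs 1, rem=4, I/O yield, promote→Q0. Q0=[P1] Q1=[P2,P5] Q2=[]
t=36-37: P1@Q0 runs 1, rem=3, I/O yield, promote→Q0. Q0=[P1] Q1=[P2,P5] Q2=[]
t=37-38: P1@Q0 runs 1, rem=2, I/O yield, promote→Q0. Q0=[P1] Q1=[P2,P5] Q2=[]
t=38-39: P1@Q0 runs 1, rem=1, I/O yield, promote→Q0. Q0=[P1] Q1=[P2,P5] Q2=[]
t=39-40: P1@Q0 runs 1, rem=0, completes. Q0=[] Q1=[P2,P5] Q2=[]
t=40-45: P2@Q1 runs 5, rem=7, quantum used, demote→Q2. Q0=[] Q1=[P5] Q2=[P2]
t=45-50: P5@Q1 runs 5, rem=0, completes. Q0=[] Q1=[] Q2=[P2]
t=50-57: P2@Q2 runs 7, rem=0, completes. Q0=[] Q1=[] Q2=[]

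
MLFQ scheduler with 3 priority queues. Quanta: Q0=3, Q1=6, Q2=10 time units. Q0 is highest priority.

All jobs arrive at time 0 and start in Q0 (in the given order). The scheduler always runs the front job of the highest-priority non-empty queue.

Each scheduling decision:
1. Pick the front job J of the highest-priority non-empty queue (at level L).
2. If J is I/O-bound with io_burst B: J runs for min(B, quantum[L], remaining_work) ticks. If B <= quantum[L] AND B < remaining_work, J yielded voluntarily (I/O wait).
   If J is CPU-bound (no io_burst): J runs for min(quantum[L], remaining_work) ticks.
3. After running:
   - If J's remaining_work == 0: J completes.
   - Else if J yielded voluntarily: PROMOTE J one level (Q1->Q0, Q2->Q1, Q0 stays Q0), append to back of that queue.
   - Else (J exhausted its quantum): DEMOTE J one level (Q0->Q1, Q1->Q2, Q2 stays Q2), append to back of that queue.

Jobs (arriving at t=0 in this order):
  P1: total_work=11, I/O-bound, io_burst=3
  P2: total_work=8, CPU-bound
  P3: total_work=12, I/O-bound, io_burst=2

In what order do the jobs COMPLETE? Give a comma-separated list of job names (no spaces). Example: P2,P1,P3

t=0-3: P1@Q0 runs 3, rem=8, I/O yield, promote→Q0. Q0=[P2,P3,P1] Q1=[] Q2=[]
t=3-6: P2@Q0 runs 3, rem=5, quantum used, demote→Q1. Q0=[P3,P1] Q1=[P2] Q2=[]
t=6-8: P3@Q0 runs 2, rem=10, I/O yield, promote→Q0. Q0=[P1,P3] Q1=[P2] Q2=[]
t=8-11: P1@Q0 runs 3, rem=5, I/O yield, promote→Q0. Q0=[P3,P1] Q1=[P2] Q2=[]
t=11-13: P3@Q0 runs 2, rem=8, I/O yield, promote→Q0. Q0=[P1,P3] Q1=[P2] Q2=[]
t=13-16: P1@Q0 runs 3, rem=2, I/O yield, promote→Q0. Q0=[P3,P1] Q1=[P2] Q2=[]
t=16-18: P3@Q0 runs 2, rem=6, I/O yield, promote→Q0. Q0=[P1,P3] Q1=[P2] Q2=[]
t=18-20: P1@Q0 runs 2, rem=0, completes. Q0=[P3] Q1=[P2] Q2=[]
t=20-22: P3@Q0 runs 2, rem=4, I/O yield, promote→Q0. Q0=[P3] Q1=[P2] Q2=[]
t=22-24: P3@Q0 runs 2, rem=2, I/O yield, promote→Q0. Q0=[P3] Q1=[P2] Q2=[]
t=24-26: P3@Q0 runs 2, rem=0, completes. Q0=[] Q1=[P2] Q2=[]
t=26-31: P2@Q1 runs 5, rem=0, completes. Q0=[] Q1=[] Q2=[]

Answer: P1,P3,P2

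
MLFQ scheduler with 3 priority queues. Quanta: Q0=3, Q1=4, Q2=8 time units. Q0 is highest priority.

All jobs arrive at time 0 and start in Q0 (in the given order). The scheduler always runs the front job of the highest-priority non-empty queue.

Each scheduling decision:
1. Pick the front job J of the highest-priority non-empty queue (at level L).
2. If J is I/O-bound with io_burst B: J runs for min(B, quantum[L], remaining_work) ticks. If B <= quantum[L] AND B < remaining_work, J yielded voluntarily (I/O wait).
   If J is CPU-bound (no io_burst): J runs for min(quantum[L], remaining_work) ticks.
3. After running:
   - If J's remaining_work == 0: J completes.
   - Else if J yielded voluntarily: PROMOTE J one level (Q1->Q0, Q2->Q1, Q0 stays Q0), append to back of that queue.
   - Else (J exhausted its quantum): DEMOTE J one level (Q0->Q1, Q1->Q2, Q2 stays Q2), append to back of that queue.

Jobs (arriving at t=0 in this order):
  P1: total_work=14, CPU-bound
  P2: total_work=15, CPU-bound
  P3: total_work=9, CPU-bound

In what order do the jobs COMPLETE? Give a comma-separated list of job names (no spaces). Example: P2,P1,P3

t=0-3: P1@Q0 runs 3, rem=11, quantum used, demote→Q1. Q0=[P2,P3] Q1=[P1] Q2=[]
t=3-6: P2@Q0 runs 3, rem=12, quantum used, demote→Q1. Q0=[P3] Q1=[P1,P2] Q2=[]
t=6-9: P3@Q0 runs 3, rem=6, quantum used, demote→Q1. Q0=[] Q1=[P1,P2,P3] Q2=[]
t=9-13: P1@Q1 runs 4, rem=7, quantum used, demote→Q2. Q0=[] Q1=[P2,P3] Q2=[P1]
t=13-17: P2@Q1 runs 4, rem=8, quantum used, demote→Q2. Q0=[] Q1=[P3] Q2=[P1,P2]
t=17-21: P3@Q1 runs 4, rem=2, quantum used, demote→Q2. Q0=[] Q1=[] Q2=[P1,P2,P3]
t=21-28: P1@Q2 runs 7, rem=0, completes. Q0=[] Q1=[] Q2=[P2,P3]
t=28-36: P2@Q2 runs 8, rem=0, completes. Q0=[] Q1=[] Q2=[P3]
t=36-38: P3@Q2 runs 2, rem=0, completes. Q0=[] Q1=[] Q2=[]

Answer: P1,P2,P3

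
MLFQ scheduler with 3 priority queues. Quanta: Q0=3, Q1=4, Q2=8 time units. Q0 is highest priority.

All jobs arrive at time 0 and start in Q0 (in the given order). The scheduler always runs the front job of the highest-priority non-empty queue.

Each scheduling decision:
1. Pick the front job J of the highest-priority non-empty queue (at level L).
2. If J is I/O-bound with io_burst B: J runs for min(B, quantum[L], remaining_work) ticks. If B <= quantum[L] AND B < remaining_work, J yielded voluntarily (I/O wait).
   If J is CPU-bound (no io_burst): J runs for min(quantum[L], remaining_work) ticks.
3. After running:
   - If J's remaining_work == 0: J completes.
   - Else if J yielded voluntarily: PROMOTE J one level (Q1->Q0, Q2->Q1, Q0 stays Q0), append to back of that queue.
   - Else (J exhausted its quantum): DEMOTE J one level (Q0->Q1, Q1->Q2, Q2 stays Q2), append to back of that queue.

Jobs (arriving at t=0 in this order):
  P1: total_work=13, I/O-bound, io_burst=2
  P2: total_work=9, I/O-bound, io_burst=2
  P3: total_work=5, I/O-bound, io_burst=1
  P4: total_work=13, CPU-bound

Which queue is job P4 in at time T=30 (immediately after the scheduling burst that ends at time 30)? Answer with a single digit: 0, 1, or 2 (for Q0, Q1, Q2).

Answer: 1

Derivation:
t=0-2: P1@Q0 runs 2, rem=11, I/O yield, promote→Q0. Q0=[P2,P3,P4,P1] Q1=[] Q2=[]
t=2-4: P2@Q0 runs 2, rem=7, I/O yield, promote→Q0. Q0=[P3,P4,P1,P2] Q1=[] Q2=[]
t=4-5: P3@Q0 runs 1, rem=4, I/O yield, promote→Q0. Q0=[P4,P1,P2,P3] Q1=[] Q2=[]
t=5-8: P4@Q0 runs 3, rem=10, quantum used, demote→Q1. Q0=[P1,P2,P3] Q1=[P4] Q2=[]
t=8-10: P1@Q0 runs 2, rem=9, I/O yield, promote→Q0. Q0=[P2,P3,P1] Q1=[P4] Q2=[]
t=10-12: P2@Q0 runs 2, rem=5, I/O yield, promote→Q0. Q0=[P3,P1,P2] Q1=[P4] Q2=[]
t=12-13: P3@Q0 runs 1, rem=3, I/O yield, promote→Q0. Q0=[P1,P2,P3] Q1=[P4] Q2=[]
t=13-15: P1@Q0 runs 2, rem=7, I/O yield, promote→Q0. Q0=[P2,P3,P1] Q1=[P4] Q2=[]
t=15-17: P2@Q0 runs 2, rem=3, I/O yield, promote→Q0. Q0=[P3,P1,P2] Q1=[P4] Q2=[]
t=17-18: P3@Q0 runs 1, rem=2, I/O yield, promote→Q0. Q0=[P1,P2,P3] Q1=[P4] Q2=[]
t=18-20: P1@Q0 runs 2, rem=5, I/O yield, promote→Q0. Q0=[P2,P3,P1] Q1=[P4] Q2=[]
t=20-22: P2@Q0 runs 2, rem=1, I/O yield, promote→Q0. Q0=[P3,P1,P2] Q1=[P4] Q2=[]
t=22-23: P3@Q0 runs 1, rem=1, I/O yield, promote→Q0. Q0=[P1,P2,P3] Q1=[P4] Q2=[]
t=23-25: P1@Q0 runs 2, rem=3, I/O yield, promote→Q0. Q0=[P2,P3,P1] Q1=[P4] Q2=[]
t=25-26: P2@Q0 runs 1, rem=0, completes. Q0=[P3,P1] Q1=[P4] Q2=[]
t=26-27: P3@Q0 runs 1, rem=0, completes. Q0=[P1] Q1=[P4] Q2=[]
t=27-29: P1@Q0 runs 2, rem=1, I/O yield, promote→Q0. Q0=[P1] Q1=[P4] Q2=[]
t=29-30: P1@Q0 runs 1, rem=0, completes. Q0=[] Q1=[P4] Q2=[]
t=30-34: P4@Q1 runs 4, rem=6, quantum used, demote→Q2. Q0=[] Q1=[] Q2=[P4]
t=34-40: P4@Q2 runs 6, rem=0, completes. Q0=[] Q1=[] Q2=[]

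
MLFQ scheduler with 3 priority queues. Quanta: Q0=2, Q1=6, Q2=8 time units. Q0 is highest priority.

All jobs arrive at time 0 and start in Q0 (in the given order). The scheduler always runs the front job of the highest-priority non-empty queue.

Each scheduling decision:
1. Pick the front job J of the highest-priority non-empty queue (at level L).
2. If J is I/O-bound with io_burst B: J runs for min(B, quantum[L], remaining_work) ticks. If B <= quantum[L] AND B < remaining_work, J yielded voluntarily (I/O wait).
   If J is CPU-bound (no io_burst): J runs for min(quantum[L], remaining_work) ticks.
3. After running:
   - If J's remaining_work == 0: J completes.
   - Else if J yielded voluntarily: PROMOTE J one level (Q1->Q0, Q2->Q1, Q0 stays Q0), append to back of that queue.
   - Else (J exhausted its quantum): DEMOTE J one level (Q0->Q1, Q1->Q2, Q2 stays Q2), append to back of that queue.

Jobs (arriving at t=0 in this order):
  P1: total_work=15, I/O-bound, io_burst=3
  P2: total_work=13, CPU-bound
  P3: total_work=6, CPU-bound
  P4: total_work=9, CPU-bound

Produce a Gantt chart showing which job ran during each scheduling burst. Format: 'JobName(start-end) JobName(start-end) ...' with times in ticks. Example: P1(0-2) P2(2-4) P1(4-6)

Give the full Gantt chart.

t=0-2: P1@Q0 runs 2, rem=13, quantum used, demote→Q1. Q0=[P2,P3,P4] Q1=[P1] Q2=[]
t=2-4: P2@Q0 runs 2, rem=11, quantum used, demote→Q1. Q0=[P3,P4] Q1=[P1,P2] Q2=[]
t=4-6: P3@Q0 runs 2, rem=4, quantum used, demote→Q1. Q0=[P4] Q1=[P1,P2,P3] Q2=[]
t=6-8: P4@Q0 runs 2, rem=7, quantum used, demote→Q1. Q0=[] Q1=[P1,P2,P3,P4] Q2=[]
t=8-11: P1@Q1 runs 3, rem=10, I/O yield, promote→Q0. Q0=[P1] Q1=[P2,P3,P4] Q2=[]
t=11-13: P1@Q0 runs 2, rem=8, quantum used, demote→Q1. Q0=[] Q1=[P2,P3,P4,P1] Q2=[]
t=13-19: P2@Q1 runs 6, rem=5, quantum used, demote→Q2. Q0=[] Q1=[P3,P4,P1] Q2=[P2]
t=19-23: P3@Q1 runs 4, rem=0, completes. Q0=[] Q1=[P4,P1] Q2=[P2]
t=23-29: P4@Q1 runs 6, rem=1, quantum used, demote→Q2. Q0=[] Q1=[P1] Q2=[P2,P4]
t=29-32: P1@Q1 runs 3, rem=5, I/O yield, promote→Q0. Q0=[P1] Q1=[] Q2=[P2,P4]
t=32-34: P1@Q0 runs 2, rem=3, quantum used, demote→Q1. Q0=[] Q1=[P1] Q2=[P2,P4]
t=34-37: P1@Q1 runs 3, rem=0, completes. Q0=[] Q1=[] Q2=[P2,P4]
t=37-42: P2@Q2 runs 5, rem=0, completes. Q0=[] Q1=[] Q2=[P4]
t=42-43: P4@Q2 runs 1, rem=0, completes. Q0=[] Q1=[] Q2=[]

Answer: P1(0-2) P2(2-4) P3(4-6) P4(6-8) P1(8-11) P1(11-13) P2(13-19) P3(19-23) P4(23-29) P1(29-32) P1(32-34) P1(34-37) P2(37-42) P4(42-43)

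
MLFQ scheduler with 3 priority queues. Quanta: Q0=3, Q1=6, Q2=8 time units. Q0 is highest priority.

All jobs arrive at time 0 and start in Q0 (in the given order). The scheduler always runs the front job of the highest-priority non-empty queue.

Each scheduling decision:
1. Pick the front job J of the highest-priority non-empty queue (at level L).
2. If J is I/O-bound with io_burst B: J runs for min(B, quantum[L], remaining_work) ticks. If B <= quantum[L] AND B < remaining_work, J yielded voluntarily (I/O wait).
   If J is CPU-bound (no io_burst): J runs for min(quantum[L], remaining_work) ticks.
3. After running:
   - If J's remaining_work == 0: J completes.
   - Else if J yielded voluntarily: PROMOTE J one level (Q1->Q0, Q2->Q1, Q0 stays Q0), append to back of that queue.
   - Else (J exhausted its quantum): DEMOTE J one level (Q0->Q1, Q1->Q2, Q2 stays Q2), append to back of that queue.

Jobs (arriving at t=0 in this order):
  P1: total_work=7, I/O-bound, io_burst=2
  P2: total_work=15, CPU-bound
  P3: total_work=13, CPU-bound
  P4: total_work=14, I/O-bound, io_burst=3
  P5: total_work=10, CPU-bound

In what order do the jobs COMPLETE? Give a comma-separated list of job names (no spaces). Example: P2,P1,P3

t=0-2: P1@Q0 runs 2, rem=5, I/O yield, promote→Q0. Q0=[P2,P3,P4,P5,P1] Q1=[] Q2=[]
t=2-5: P2@Q0 runs 3, rem=12, quantum used, demote→Q1. Q0=[P3,P4,P5,P1] Q1=[P2] Q2=[]
t=5-8: P3@Q0 runs 3, rem=10, quantum used, demote→Q1. Q0=[P4,P5,P1] Q1=[P2,P3] Q2=[]
t=8-11: P4@Q0 runs 3, rem=11, I/O yield, promote→Q0. Q0=[P5,P1,P4] Q1=[P2,P3] Q2=[]
t=11-14: P5@Q0 runs 3, rem=7, quantum used, demote→Q1. Q0=[P1,P4] Q1=[P2,P3,P5] Q2=[]
t=14-16: P1@Q0 runs 2, rem=3, I/O yield, promote→Q0. Q0=[P4,P1] Q1=[P2,P3,P5] Q2=[]
t=16-19: P4@Q0 runs 3, rem=8, I/O yield, promote→Q0. Q0=[P1,P4] Q1=[P2,P3,P5] Q2=[]
t=19-21: P1@Q0 runs 2, rem=1, I/O yield, promote→Q0. Q0=[P4,P1] Q1=[P2,P3,P5] Q2=[]
t=21-24: P4@Q0 runs 3, rem=5, I/O yield, promote→Q0. Q0=[P1,P4] Q1=[P2,P3,P5] Q2=[]
t=24-25: P1@Q0 runs 1, rem=0, completes. Q0=[P4] Q1=[P2,P3,P5] Q2=[]
t=25-28: P4@Q0 runs 3, rem=2, I/O yield, promote→Q0. Q0=[P4] Q1=[P2,P3,P5] Q2=[]
t=28-30: P4@Q0 runs 2, rem=0, completes. Q0=[] Q1=[P2,P3,P5] Q2=[]
t=30-36: P2@Q1 runs 6, rem=6, quantum used, demote→Q2. Q0=[] Q1=[P3,P5] Q2=[P2]
t=36-42: P3@Q1 runs 6, rem=4, quantum used, demote→Q2. Q0=[] Q1=[P5] Q2=[P2,P3]
t=42-48: P5@Q1 runs 6, rem=1, quantum used, demote→Q2. Q0=[] Q1=[] Q2=[P2,P3,P5]
t=48-54: P2@Q2 runs 6, rem=0, completes. Q0=[] Q1=[] Q2=[P3,P5]
t=54-58: P3@Q2 runs 4, rem=0, completes. Q0=[] Q1=[] Q2=[P5]
t=58-59: P5@Q2 runs 1, rem=0, completes. Q0=[] Q1=[] Q2=[]

Answer: P1,P4,P2,P3,P5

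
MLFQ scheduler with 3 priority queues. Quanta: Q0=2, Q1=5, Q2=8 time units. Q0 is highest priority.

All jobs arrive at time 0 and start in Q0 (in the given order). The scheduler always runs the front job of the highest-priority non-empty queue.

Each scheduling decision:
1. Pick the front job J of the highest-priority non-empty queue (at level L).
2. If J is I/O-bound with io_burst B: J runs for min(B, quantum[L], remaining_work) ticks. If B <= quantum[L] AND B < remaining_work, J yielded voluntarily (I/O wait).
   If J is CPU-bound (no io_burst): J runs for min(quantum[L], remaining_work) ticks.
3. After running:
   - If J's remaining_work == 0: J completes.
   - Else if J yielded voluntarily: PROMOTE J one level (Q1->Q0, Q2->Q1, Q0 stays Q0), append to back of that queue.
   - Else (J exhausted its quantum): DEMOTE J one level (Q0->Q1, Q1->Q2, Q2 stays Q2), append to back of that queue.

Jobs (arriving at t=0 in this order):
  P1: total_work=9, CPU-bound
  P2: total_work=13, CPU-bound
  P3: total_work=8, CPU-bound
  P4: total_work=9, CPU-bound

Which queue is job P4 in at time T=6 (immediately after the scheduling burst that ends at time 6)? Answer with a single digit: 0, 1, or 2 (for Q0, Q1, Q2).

t=0-2: P1@Q0 runs 2, rem=7, quantum used, demote→Q1. Q0=[P2,P3,P4] Q1=[P1] Q2=[]
t=2-4: P2@Q0 runs 2, rem=11, quantum used, demote→Q1. Q0=[P3,P4] Q1=[P1,P2] Q2=[]
t=4-6: P3@Q0 runs 2, rem=6, quantum used, demote→Q1. Q0=[P4] Q1=[P1,P2,P3] Q2=[]
t=6-8: P4@Q0 runs 2, rem=7, quantum used, demote→Q1. Q0=[] Q1=[P1,P2,P3,P4] Q2=[]
t=8-13: P1@Q1 runs 5, rem=2, quantum used, demote→Q2. Q0=[] Q1=[P2,P3,P4] Q2=[P1]
t=13-18: P2@Q1 runs 5, rem=6, quantum used, demote→Q2. Q0=[] Q1=[P3,P4] Q2=[P1,P2]
t=18-23: P3@Q1 runs 5, rem=1, quantum used, demote→Q2. Q0=[] Q1=[P4] Q2=[P1,P2,P3]
t=23-28: P4@Q1 runs 5, rem=2, quantum used, demote→Q2. Q0=[] Q1=[] Q2=[P1,P2,P3,P4]
t=28-30: P1@Q2 runs 2, rem=0, completes. Q0=[] Q1=[] Q2=[P2,P3,P4]
t=30-36: P2@Q2 runs 6, rem=0, completes. Q0=[] Q1=[] Q2=[P3,P4]
t=36-37: P3@Q2 runs 1, rem=0, completes. Q0=[] Q1=[] Q2=[P4]
t=37-39: P4@Q2 runs 2, rem=0, completes. Q0=[] Q1=[] Q2=[]

Answer: 0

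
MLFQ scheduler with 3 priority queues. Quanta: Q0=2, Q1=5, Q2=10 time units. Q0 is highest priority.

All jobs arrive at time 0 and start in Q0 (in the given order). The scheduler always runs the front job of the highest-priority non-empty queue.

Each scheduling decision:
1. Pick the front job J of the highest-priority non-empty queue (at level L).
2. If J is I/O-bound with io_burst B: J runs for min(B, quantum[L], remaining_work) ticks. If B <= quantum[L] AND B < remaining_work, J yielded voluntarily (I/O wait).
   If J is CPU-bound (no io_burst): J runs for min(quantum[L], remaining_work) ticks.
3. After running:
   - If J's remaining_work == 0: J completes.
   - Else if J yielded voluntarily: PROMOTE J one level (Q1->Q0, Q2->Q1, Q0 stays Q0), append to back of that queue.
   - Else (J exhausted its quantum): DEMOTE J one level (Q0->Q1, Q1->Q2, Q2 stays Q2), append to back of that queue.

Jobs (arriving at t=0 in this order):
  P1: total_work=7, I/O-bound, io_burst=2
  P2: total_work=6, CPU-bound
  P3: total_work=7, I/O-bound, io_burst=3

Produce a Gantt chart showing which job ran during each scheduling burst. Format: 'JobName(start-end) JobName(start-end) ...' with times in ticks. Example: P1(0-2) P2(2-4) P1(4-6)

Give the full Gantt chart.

t=0-2: P1@Q0 runs 2, rem=5, I/O yield, promote→Q0. Q0=[P2,P3,P1] Q1=[] Q2=[]
t=2-4: P2@Q0 runs 2, rem=4, quantum used, demote→Q1. Q0=[P3,P1] Q1=[P2] Q2=[]
t=4-6: P3@Q0 runs 2, rem=5, quantum used, demote→Q1. Q0=[P1] Q1=[P2,P3] Q2=[]
t=6-8: P1@Q0 runs 2, rem=3, I/O yield, promote→Q0. Q0=[P1] Q1=[P2,P3] Q2=[]
t=8-10: P1@Q0 runs 2, rem=1, I/O yield, promote→Q0. Q0=[P1] Q1=[P2,P3] Q2=[]
t=10-11: P1@Q0 runs 1, rem=0, completes. Q0=[] Q1=[P2,P3] Q2=[]
t=11-15: P2@Q1 runs 4, rem=0, completes. Q0=[] Q1=[P3] Q2=[]
t=15-18: P3@Q1 runs 3, rem=2, I/O yield, promote→Q0. Q0=[P3] Q1=[] Q2=[]
t=18-20: P3@Q0 runs 2, rem=0, completes. Q0=[] Q1=[] Q2=[]

Answer: P1(0-2) P2(2-4) P3(4-6) P1(6-8) P1(8-10) P1(10-11) P2(11-15) P3(15-18) P3(18-20)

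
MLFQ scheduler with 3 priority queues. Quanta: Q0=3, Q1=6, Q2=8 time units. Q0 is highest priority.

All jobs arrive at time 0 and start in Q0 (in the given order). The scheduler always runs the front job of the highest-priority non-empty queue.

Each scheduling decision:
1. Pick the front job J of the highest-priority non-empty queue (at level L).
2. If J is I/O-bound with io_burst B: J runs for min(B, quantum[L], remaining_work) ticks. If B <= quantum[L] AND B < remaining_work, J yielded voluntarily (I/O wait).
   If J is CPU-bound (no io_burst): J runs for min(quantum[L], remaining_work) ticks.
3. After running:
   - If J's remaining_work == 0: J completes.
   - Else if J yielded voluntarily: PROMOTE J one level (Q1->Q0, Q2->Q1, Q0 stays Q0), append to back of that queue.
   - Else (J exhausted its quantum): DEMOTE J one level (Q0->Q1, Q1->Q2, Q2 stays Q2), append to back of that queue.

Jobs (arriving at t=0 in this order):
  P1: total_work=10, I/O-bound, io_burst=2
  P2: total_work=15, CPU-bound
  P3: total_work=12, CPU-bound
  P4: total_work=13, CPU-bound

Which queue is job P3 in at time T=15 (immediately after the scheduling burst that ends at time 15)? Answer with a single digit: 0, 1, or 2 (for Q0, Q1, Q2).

t=0-2: P1@Q0 runs 2, rem=8, I/O yield, promote→Q0. Q0=[P2,P3,P4,P1] Q1=[] Q2=[]
t=2-5: P2@Q0 runs 3, rem=12, quantum used, demote→Q1. Q0=[P3,P4,P1] Q1=[P2] Q2=[]
t=5-8: P3@Q0 runs 3, rem=9, quantum used, demote→Q1. Q0=[P4,P1] Q1=[P2,P3] Q2=[]
t=8-11: P4@Q0 runs 3, rem=10, quantum used, demote→Q1. Q0=[P1] Q1=[P2,P3,P4] Q2=[]
t=11-13: P1@Q0 runs 2, rem=6, I/O yield, promote→Q0. Q0=[P1] Q1=[P2,P3,P4] Q2=[]
t=13-15: P1@Q0 runs 2, rem=4, I/O yield, promote→Q0. Q0=[P1] Q1=[P2,P3,P4] Q2=[]
t=15-17: P1@Q0 runs 2, rem=2, I/O yield, promote→Q0. Q0=[P1] Q1=[P2,P3,P4] Q2=[]
t=17-19: P1@Q0 runs 2, rem=0, completes. Q0=[] Q1=[P2,P3,P4] Q2=[]
t=19-25: P2@Q1 runs 6, rem=6, quantum used, demote→Q2. Q0=[] Q1=[P3,P4] Q2=[P2]
t=25-31: P3@Q1 runs 6, rem=3, quantum used, demote→Q2. Q0=[] Q1=[P4] Q2=[P2,P3]
t=31-37: P4@Q1 runs 6, rem=4, quantum used, demote→Q2. Q0=[] Q1=[] Q2=[P2,P3,P4]
t=37-43: P2@Q2 runs 6, rem=0, completes. Q0=[] Q1=[] Q2=[P3,P4]
t=43-46: P3@Q2 runs 3, rem=0, completes. Q0=[] Q1=[] Q2=[P4]
t=46-50: P4@Q2 runs 4, rem=0, completes. Q0=[] Q1=[] Q2=[]

Answer: 1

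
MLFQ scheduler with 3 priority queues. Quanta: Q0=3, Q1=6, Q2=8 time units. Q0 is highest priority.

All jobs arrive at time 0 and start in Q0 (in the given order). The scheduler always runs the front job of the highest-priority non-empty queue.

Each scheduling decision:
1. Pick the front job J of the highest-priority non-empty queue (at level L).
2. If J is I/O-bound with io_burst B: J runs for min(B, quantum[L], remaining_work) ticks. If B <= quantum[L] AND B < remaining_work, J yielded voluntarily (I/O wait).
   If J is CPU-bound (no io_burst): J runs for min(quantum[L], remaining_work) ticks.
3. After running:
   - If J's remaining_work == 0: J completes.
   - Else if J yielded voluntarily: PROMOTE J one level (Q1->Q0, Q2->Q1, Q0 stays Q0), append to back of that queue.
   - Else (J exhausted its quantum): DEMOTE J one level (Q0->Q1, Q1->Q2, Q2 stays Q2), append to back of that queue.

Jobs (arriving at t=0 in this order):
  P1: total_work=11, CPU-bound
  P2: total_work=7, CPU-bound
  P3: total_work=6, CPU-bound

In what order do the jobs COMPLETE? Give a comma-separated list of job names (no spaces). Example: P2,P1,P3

Answer: P2,P3,P1

Derivation:
t=0-3: P1@Q0 runs 3, rem=8, quantum used, demote→Q1. Q0=[P2,P3] Q1=[P1] Q2=[]
t=3-6: P2@Q0 runs 3, rem=4, quantum used, demote→Q1. Q0=[P3] Q1=[P1,P2] Q2=[]
t=6-9: P3@Q0 runs 3, rem=3, quantum used, demote→Q1. Q0=[] Q1=[P1,P2,P3] Q2=[]
t=9-15: P1@Q1 runs 6, rem=2, quantum used, demote→Q2. Q0=[] Q1=[P2,P3] Q2=[P1]
t=15-19: P2@Q1 runs 4, rem=0, completes. Q0=[] Q1=[P3] Q2=[P1]
t=19-22: P3@Q1 runs 3, rem=0, completes. Q0=[] Q1=[] Q2=[P1]
t=22-24: P1@Q2 runs 2, rem=0, completes. Q0=[] Q1=[] Q2=[]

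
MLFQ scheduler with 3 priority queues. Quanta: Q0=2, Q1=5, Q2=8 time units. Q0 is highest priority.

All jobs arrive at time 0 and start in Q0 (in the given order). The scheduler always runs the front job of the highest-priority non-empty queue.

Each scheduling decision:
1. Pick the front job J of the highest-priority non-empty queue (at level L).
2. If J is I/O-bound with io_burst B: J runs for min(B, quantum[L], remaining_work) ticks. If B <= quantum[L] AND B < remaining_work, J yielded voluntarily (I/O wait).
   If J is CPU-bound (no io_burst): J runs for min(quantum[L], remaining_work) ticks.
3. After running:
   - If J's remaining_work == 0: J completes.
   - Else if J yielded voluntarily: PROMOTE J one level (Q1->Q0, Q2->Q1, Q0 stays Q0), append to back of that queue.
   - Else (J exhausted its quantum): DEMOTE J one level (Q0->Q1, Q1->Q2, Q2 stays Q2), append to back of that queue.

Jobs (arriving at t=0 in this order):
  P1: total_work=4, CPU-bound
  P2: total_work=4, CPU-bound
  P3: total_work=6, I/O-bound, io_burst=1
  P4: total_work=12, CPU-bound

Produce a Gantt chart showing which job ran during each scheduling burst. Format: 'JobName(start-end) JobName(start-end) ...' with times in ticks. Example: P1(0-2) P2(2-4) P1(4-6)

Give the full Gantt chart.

Answer: P1(0-2) P2(2-4) P3(4-5) P4(5-7) P3(7-8) P3(8-9) P3(9-10) P3(10-11) P3(11-12) P1(12-14) P2(14-16) P4(16-21) P4(21-26)

Derivation:
t=0-2: P1@Q0 runs 2, rem=2, quantum used, demote→Q1. Q0=[P2,P3,P4] Q1=[P1] Q2=[]
t=2-4: P2@Q0 runs 2, rem=2, quantum used, demote→Q1. Q0=[P3,P4] Q1=[P1,P2] Q2=[]
t=4-5: P3@Q0 runs 1, rem=5, I/O yield, promote→Q0. Q0=[P4,P3] Q1=[P1,P2] Q2=[]
t=5-7: P4@Q0 runs 2, rem=10, quantum used, demote→Q1. Q0=[P3] Q1=[P1,P2,P4] Q2=[]
t=7-8: P3@Q0 runs 1, rem=4, I/O yield, promote→Q0. Q0=[P3] Q1=[P1,P2,P4] Q2=[]
t=8-9: P3@Q0 runs 1, rem=3, I/O yield, promote→Q0. Q0=[P3] Q1=[P1,P2,P4] Q2=[]
t=9-10: P3@Q0 runs 1, rem=2, I/O yield, promote→Q0. Q0=[P3] Q1=[P1,P2,P4] Q2=[]
t=10-11: P3@Q0 runs 1, rem=1, I/O yield, promote→Q0. Q0=[P3] Q1=[P1,P2,P4] Q2=[]
t=11-12: P3@Q0 runs 1, rem=0, completes. Q0=[] Q1=[P1,P2,P4] Q2=[]
t=12-14: P1@Q1 runs 2, rem=0, completes. Q0=[] Q1=[P2,P4] Q2=[]
t=14-16: P2@Q1 runs 2, rem=0, completes. Q0=[] Q1=[P4] Q2=[]
t=16-21: P4@Q1 runs 5, rem=5, quantum used, demote→Q2. Q0=[] Q1=[] Q2=[P4]
t=21-26: P4@Q2 runs 5, rem=0, completes. Q0=[] Q1=[] Q2=[]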